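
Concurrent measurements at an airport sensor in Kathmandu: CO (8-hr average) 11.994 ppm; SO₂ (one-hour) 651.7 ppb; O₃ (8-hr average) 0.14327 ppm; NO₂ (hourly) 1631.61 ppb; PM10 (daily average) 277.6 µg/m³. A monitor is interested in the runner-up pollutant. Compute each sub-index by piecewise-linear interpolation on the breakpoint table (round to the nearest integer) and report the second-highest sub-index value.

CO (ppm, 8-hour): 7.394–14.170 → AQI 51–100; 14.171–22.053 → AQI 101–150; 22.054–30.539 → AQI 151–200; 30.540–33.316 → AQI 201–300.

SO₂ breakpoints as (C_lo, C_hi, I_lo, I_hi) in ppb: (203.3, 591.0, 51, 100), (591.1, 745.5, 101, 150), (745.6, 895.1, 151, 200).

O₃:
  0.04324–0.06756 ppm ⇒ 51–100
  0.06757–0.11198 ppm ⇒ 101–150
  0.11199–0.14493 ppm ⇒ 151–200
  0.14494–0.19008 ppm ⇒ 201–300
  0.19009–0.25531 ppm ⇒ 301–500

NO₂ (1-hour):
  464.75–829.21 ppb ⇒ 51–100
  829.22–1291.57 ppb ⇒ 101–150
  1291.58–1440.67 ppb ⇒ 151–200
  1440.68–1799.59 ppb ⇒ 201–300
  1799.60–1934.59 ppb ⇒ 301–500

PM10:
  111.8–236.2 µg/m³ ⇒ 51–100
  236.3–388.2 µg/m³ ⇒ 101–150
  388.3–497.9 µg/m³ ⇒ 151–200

CO: 11.994 ∈ [7.394, 14.170] ↔ index [51, 100].
51 + (11.994−7.394)·(100−51)/(14.170−7.394) = 51 + 4.600·49/6.776 ≈ 84.26, so AQI = 84.
SO₂: 651.7 lies in 591.1–745.5, so I_lo=101, I_hi=150, C_lo=591.1, C_hi=745.5.
(150−101)/(745.5−591.1) × (651.7−591.1) + 101 = 49/154.4 × 60.6 + 101 ≈ 120.23 → 120.
O₃: row 0.11199–0.14493 (AQI 151–200). (200−151)·(0.14327−0.11199)/(0.14493−0.11199) + 151 = 49·0.03128/0.03294 + 151 ≈ 197.53 → 198.
NO₂: row 1440.68–1799.59 (AQI 201–300). (300−201)·(1631.61−1440.68)/(1799.59−1440.68) + 201 = 99·190.93/358.91 + 201 ≈ 253.67 → 254.
PM10: 277.6 ∈ [236.3, 388.2] ↔ index [101, 150].
101 + (277.6−236.3)·(150−101)/(388.2−236.3) = 101 + 41.3·49/151.9 ≈ 114.32, so AQI = 114.
Sub-indices: CO→84, SO₂→120, O₃→198, NO₂→254, PM10→114. Ranked high→low: 254, 198, 120, 114, 84. Second-highest sub-index = 198.

198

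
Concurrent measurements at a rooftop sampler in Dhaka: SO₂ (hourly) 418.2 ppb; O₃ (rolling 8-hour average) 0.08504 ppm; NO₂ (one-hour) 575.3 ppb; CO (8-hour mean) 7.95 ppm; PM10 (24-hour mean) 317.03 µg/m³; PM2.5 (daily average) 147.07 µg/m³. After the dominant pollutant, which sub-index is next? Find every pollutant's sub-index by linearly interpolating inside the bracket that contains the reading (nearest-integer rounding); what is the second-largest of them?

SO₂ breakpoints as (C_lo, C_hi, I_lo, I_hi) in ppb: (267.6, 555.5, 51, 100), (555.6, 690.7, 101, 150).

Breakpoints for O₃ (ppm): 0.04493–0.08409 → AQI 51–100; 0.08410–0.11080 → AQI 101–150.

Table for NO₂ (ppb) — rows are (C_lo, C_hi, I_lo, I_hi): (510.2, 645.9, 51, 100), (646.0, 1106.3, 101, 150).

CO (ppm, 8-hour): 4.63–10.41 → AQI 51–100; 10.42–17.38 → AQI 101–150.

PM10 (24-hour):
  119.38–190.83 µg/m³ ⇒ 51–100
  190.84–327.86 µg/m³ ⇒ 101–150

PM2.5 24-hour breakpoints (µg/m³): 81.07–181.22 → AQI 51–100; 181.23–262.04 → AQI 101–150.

SO₂: 418.2 ∈ [267.6, 555.5] ↔ index [51, 100].
51 + (418.2−267.6)·(100−51)/(555.5−267.6) = 51 + 150.6·49/287.9 ≈ 76.63, so AQI = 77.
O₃: 0.08504 lies in 0.08410–0.11080, so I_lo=101, I_hi=150, C_lo=0.08410, C_hi=0.11080.
(150−101)/(0.11080−0.08410) × (0.08504−0.08410) + 101 = 49/0.02670 × 0.00094 + 101 ≈ 102.73 → 103.
NO₂: row 510.2–645.9 (AQI 51–100). (100−51)·(575.3−510.2)/(645.9−510.2) + 51 = 49·65.1/135.7 + 51 ≈ 74.51 → 75.
CO: row 4.63–10.41 (AQI 51–100). (100−51)·(7.95−4.63)/(10.41−4.63) + 51 = 49·3.32/5.78 + 51 ≈ 79.15 → 79.
PM10: 317.03 lies in 190.84–327.86, so I_lo=101, I_hi=150, C_lo=190.84, C_hi=327.86.
(150−101)/(327.86−190.84) × (317.03−190.84) + 101 = 49/137.02 × 126.19 + 101 ≈ 146.13 → 146.
PM2.5: row 81.07–181.22 (AQI 51–100). (100−51)·(147.07−81.07)/(181.22−81.07) + 51 = 49·66.00/100.15 + 51 ≈ 83.29 → 83.
Sub-indices: SO₂→77, O₃→103, NO₂→75, CO→79, PM10→146, PM2.5→83. Ranked high→low: 146, 103, 83, 79, 77, 75. Second-highest sub-index = 103.

103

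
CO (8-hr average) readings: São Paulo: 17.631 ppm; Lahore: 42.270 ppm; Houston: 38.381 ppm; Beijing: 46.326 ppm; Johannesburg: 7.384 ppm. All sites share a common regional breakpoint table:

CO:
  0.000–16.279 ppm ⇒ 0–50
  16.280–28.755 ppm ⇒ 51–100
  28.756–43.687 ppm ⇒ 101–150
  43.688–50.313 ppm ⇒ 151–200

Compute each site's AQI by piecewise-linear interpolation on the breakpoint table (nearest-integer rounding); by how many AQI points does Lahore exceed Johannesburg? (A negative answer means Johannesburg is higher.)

São Paulo: 17.631 ∈ [16.280, 28.755] ↔ index [51, 100].
51 + (17.631−16.280)·(100−51)/(28.755−16.280) = 51 + 1.351·49/12.475 ≈ 56.31, so AQI = 56.
Lahore 42.270: bracket 28.756–43.687 → index 101–150; slope 49/14.931, offset 13.514.
AQI = 101 + 49/14.931·13.514 ≈ 145.35 ⇒ 145.
Houston: 38.381 ∈ [28.756, 43.687] ↔ index [101, 150].
101 + (38.381−28.756)·(150−101)/(43.687−28.756) = 101 + 9.625·49/14.931 ≈ 132.59, so AQI = 133.
Beijing: row 43.688–50.313 (AQI 151–200). (200−151)·(46.326−43.688)/(50.313−43.688) + 151 = 49·2.638/6.625 + 151 ≈ 170.51 → 171.
Johannesburg 7.384: bracket 0.000–16.279 → index 0–50; slope 50/16.279, offset 7.384.
AQI = 0 + 50/16.279·7.384 ≈ 22.68 ⇒ 23.
AQIs: São Paulo=56, Lahore=145, Houston=133, Beijing=171, Johannesburg=23. Lahore (145) − Johannesburg (23) = 122.

122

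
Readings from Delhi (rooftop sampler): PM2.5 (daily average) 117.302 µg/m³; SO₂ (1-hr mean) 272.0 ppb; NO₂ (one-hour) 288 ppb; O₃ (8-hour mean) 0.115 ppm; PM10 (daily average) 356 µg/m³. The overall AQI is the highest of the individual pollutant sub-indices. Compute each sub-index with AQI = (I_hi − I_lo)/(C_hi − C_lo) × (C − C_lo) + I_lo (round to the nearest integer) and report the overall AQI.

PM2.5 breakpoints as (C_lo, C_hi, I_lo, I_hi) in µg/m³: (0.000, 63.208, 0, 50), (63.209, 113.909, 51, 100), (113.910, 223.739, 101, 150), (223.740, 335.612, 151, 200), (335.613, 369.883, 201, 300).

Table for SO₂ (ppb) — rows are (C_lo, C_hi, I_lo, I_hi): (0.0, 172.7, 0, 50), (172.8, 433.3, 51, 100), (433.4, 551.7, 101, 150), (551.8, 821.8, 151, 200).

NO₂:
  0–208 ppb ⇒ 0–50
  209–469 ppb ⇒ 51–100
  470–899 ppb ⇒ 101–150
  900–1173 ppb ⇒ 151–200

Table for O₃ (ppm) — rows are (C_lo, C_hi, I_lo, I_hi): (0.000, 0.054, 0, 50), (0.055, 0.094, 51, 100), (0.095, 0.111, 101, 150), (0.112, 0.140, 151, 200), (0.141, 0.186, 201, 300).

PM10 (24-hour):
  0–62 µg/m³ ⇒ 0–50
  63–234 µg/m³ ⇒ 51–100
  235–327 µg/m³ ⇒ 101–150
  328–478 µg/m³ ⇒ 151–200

160

PM2.5: 117.302 lies in 113.910–223.739, so I_lo=101, I_hi=150, C_lo=113.910, C_hi=223.739.
(150−101)/(223.739−113.910) × (117.302−113.910) + 101 = 49/109.829 × 3.392 + 101 ≈ 102.51 → 103.
SO₂ 272.0: bracket 172.8–433.3 → index 51–100; slope 49/260.5, offset 99.2.
AQI = 51 + 49/260.5·99.2 ≈ 69.66 ⇒ 70.
NO₂: 288 lies in 209–469, so I_lo=51, I_hi=100, C_lo=209, C_hi=469.
(100−51)/(469−209) × (288−209) + 51 = 49/260 × 79 + 51 ≈ 65.89 → 66.
O₃: row 0.112–0.140 (AQI 151–200). (200−151)·(0.115−0.112)/(0.140−0.112) + 151 = 49·0.003/0.028 + 151 ≈ 156.25 → 156.
PM10 356: bracket 328–478 → index 151–200; slope 49/150, offset 28.
AQI = 151 + 49/150·28 ≈ 160.15 ⇒ 160.
Sub-indices: PM2.5→103, SO₂→70, NO₂→66, O₃→156, PM10→160. Overall AQI = max = 160; dominant pollutant is PM10.
AQI 160: Unhealthy.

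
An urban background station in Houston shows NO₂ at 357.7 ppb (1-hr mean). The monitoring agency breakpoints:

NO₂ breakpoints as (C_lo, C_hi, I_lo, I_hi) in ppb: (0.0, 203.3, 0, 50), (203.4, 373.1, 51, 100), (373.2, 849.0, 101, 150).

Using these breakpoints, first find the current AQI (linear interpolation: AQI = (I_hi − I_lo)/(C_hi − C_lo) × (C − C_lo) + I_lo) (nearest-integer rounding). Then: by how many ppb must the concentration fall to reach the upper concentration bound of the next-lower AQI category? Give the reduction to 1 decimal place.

154.4

NO₂: row 203.4–373.1 (AQI 51–100). (100−51)·(357.7−203.4)/(373.1−203.4) + 51 = 49·154.3/169.7 + 51 ≈ 95.55 → 96.
Current AQI 96 is in the Moderate range (51–100). The next-lower category tops out at AQI 50, whose upper concentration bound is 203.3 ppb.
Reduction needed = 357.7 − 203.3 = 154.4 ppb.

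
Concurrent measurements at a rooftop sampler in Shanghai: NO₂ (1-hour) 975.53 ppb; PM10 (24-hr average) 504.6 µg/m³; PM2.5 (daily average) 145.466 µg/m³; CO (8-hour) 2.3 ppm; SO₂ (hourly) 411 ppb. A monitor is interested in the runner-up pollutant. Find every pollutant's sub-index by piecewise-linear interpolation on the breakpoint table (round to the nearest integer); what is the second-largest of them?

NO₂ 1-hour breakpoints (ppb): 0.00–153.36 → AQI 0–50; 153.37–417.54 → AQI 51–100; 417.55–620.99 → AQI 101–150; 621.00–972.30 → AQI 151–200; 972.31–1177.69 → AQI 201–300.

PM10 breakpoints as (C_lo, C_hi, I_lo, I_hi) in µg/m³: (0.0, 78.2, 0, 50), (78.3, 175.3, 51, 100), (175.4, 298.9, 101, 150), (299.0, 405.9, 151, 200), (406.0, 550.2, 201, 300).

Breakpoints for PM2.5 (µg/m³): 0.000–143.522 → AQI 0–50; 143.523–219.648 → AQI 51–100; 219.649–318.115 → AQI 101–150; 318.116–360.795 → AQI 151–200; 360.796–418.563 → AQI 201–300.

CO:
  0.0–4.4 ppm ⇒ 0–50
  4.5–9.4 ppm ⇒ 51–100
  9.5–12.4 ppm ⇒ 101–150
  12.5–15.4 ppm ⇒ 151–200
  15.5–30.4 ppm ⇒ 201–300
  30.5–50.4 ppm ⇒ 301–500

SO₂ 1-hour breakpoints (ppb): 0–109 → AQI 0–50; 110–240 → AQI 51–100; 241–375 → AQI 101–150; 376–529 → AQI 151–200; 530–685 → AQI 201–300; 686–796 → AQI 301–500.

NO₂: row 972.31–1177.69 (AQI 201–300). (300−201)·(975.53−972.31)/(1177.69−972.31) + 201 = 99·3.22/205.38 + 201 ≈ 202.55 → 203.
PM10: row 406.0–550.2 (AQI 201–300). (300−201)·(504.6−406.0)/(550.2−406.0) + 201 = 99·98.6/144.2 + 201 ≈ 268.69 → 269.
PM2.5: 145.466 lies in 143.523–219.648, so I_lo=51, I_hi=100, C_lo=143.523, C_hi=219.648.
(100−51)/(219.648−143.523) × (145.466−143.523) + 51 = 49/76.125 × 1.943 + 51 ≈ 52.25 → 52.
CO: row 0.0–4.4 (AQI 0–50). (50−0)·(2.3−0.0)/(4.4−0.0) + 0 = 50·2.3/4.4 + 0 ≈ 26.14 → 26.
SO₂: row 376–529 (AQI 151–200). (200−151)·(411−376)/(529−376) + 151 = 49·35/153 + 151 ≈ 162.21 → 162.
Sub-indices: NO₂→203, PM10→269, PM2.5→52, CO→26, SO₂→162. Ranked high→low: 269, 203, 162, 52, 26. Second-highest sub-index = 203.

203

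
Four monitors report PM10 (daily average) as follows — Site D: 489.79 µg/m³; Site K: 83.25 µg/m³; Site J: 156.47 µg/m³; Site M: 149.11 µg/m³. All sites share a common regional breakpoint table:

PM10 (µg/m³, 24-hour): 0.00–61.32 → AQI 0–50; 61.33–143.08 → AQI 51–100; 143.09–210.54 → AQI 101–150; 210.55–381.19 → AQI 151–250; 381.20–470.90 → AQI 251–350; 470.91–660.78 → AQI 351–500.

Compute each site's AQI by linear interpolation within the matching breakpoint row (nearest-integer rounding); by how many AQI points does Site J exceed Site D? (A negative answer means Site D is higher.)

-255

Site D: row 470.91–660.78 (AQI 351–500). (500−351)·(489.79−470.91)/(660.78−470.91) + 351 = 149·18.88/189.87 + 351 ≈ 365.82 → 366.
Site K: 83.25 lies in 61.33–143.08, so I_lo=51, I_hi=100, C_lo=61.33, C_hi=143.08.
(100−51)/(143.08−61.33) × (83.25−61.33) + 51 = 49/81.75 × 21.92 + 51 ≈ 64.14 → 64.
Site J 156.47: bracket 143.09–210.54 → index 101–150; slope 49/67.45, offset 13.38.
AQI = 101 + 49/67.45·13.38 ≈ 110.72 ⇒ 111.
Site M: 149.11 lies in 143.09–210.54, so I_lo=101, I_hi=150, C_lo=143.09, C_hi=210.54.
(150−101)/(210.54−143.09) × (149.11−143.09) + 101 = 49/67.45 × 6.02 + 101 ≈ 105.37 → 105.
AQIs: Site D=366, Site K=64, Site J=111, Site M=105. Site J (111) − Site D (366) = -255.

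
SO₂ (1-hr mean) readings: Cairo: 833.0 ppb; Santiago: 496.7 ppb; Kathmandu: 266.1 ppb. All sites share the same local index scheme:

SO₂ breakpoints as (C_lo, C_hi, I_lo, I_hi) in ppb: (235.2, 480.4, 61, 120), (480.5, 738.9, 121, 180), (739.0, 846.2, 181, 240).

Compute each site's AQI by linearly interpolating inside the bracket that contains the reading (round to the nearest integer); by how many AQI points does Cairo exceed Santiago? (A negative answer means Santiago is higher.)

108

Cairo: 833.0 lies in 739.0–846.2, so I_lo=181, I_hi=240, C_lo=739.0, C_hi=846.2.
(240−181)/(846.2−739.0) × (833.0−739.0) + 181 = 59/107.2 × 94.0 + 181 ≈ 232.74 → 233.
Santiago: 496.7 lies in 480.5–738.9, so I_lo=121, I_hi=180, C_lo=480.5, C_hi=738.9.
(180−121)/(738.9−480.5) × (496.7−480.5) + 121 = 59/258.4 × 16.2 + 121 ≈ 124.70 → 125.
Kathmandu 266.1: bracket 235.2–480.4 → index 61–120; slope 59/245.2, offset 30.9.
AQI = 61 + 59/245.2·30.9 ≈ 68.44 ⇒ 68.
AQIs: Cairo=233, Santiago=125, Kathmandu=68. Cairo (233) − Santiago (125) = 108.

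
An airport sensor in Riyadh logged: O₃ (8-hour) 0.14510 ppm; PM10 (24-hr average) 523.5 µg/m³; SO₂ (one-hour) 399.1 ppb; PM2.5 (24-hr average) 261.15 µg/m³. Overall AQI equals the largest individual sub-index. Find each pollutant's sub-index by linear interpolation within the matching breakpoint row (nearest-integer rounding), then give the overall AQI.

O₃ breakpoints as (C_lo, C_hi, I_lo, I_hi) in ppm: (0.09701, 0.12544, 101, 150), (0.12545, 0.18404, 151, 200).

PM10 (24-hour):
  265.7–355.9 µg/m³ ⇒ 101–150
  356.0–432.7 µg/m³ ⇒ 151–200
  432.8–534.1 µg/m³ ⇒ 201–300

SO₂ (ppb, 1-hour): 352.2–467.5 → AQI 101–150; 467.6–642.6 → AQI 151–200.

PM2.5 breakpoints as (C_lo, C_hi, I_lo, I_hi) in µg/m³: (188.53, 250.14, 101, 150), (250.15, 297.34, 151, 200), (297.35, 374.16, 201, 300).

290

O₃: 0.14510 ∈ [0.12545, 0.18404] ↔ index [151, 200].
151 + (0.14510−0.12545)·(200−151)/(0.18404−0.12545) = 151 + 0.01965·49/0.05859 ≈ 167.43, so AQI = 167.
PM10: 523.5 lies in 432.8–534.1, so I_lo=201, I_hi=300, C_lo=432.8, C_hi=534.1.
(300−201)/(534.1−432.8) × (523.5−432.8) + 201 = 99/101.3 × 90.7 + 201 ≈ 289.64 → 290.
SO₂ 399.1: bracket 352.2–467.5 → index 101–150; slope 49/115.3, offset 46.9.
AQI = 101 + 49/115.3·46.9 ≈ 120.93 ⇒ 121.
PM2.5: 261.15 ∈ [250.15, 297.34] ↔ index [151, 200].
151 + (261.15−250.15)·(200−151)/(297.34−250.15) = 151 + 11.00·49/47.19 ≈ 162.42, so AQI = 162.
Sub-indices: O₃→167, PM10→290, SO₂→121, PM2.5→162. Overall AQI = max = 290; dominant pollutant is PM10.
AQI 290: Very Unhealthy.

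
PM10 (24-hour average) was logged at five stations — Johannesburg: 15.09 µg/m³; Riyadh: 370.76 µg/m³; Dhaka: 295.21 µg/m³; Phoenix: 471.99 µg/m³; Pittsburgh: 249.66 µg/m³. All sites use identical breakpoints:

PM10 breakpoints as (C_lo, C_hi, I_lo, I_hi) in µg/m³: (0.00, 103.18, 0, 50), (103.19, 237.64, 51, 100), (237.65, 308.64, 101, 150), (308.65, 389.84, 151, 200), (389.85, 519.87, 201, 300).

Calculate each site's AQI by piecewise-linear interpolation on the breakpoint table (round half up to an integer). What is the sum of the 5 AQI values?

709

Johannesburg 15.09: bracket 0.00–103.18 → index 0–50; slope 50/103.18, offset 15.09.
AQI = 0 + 50/103.18·15.09 ≈ 7.31 ⇒ 7.
Riyadh 370.76: bracket 308.65–389.84 → index 151–200; slope 49/81.19, offset 62.11.
AQI = 151 + 49/81.19·62.11 ≈ 188.48 ⇒ 188.
Dhaka: row 237.65–308.64 (AQI 101–150). (150−101)·(295.21−237.65)/(308.64−237.65) + 101 = 49·57.56/70.99 + 101 ≈ 140.73 → 141.
Phoenix: 471.99 lies in 389.85–519.87, so I_lo=201, I_hi=300, C_lo=389.85, C_hi=519.87.
(300−201)/(519.87−389.85) × (471.99−389.85) + 201 = 99/130.02 × 82.14 + 201 ≈ 263.54 → 264.
Pittsburgh: 249.66 lies in 237.65–308.64, so I_lo=101, I_hi=150, C_lo=237.65, C_hi=308.64.
(150−101)/(308.64−237.65) × (249.66−237.65) + 101 = 49/70.99 × 12.01 + 101 ≈ 109.29 → 109.
AQIs: Johannesburg=7, Riyadh=188, Dhaka=141, Phoenix=264, Pittsburgh=109. Sum = 7 + 188 + 141 + 264 + 109 = 709.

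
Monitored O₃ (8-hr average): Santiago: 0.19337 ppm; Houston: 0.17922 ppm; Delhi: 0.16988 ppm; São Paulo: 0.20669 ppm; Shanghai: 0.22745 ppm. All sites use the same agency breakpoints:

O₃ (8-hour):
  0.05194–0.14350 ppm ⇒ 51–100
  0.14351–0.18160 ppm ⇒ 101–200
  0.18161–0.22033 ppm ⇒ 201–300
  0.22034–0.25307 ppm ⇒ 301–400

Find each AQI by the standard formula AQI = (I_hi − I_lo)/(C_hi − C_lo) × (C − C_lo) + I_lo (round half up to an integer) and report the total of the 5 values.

1183

Santiago: 0.19337 ∈ [0.18161, 0.22033] ↔ index [201, 300].
201 + (0.19337−0.18161)·(300−201)/(0.22033−0.18161) = 201 + 0.01176·99/0.03872 ≈ 231.07, so AQI = 231.
Houston: 0.17922 ∈ [0.14351, 0.18160] ↔ index [101, 200].
101 + (0.17922−0.14351)·(200−101)/(0.18160−0.14351) = 101 + 0.03571·99/0.03809 ≈ 193.81, so AQI = 194.
Delhi: 0.16988 lies in 0.14351–0.18160, so I_lo=101, I_hi=200, C_lo=0.14351, C_hi=0.18160.
(200−101)/(0.18160−0.14351) × (0.16988−0.14351) + 101 = 99/0.03809 × 0.02637 + 101 ≈ 169.54 → 170.
São Paulo: 0.20669 ∈ [0.18161, 0.22033] ↔ index [201, 300].
201 + (0.20669−0.18161)·(300−201)/(0.22033−0.18161) = 201 + 0.02508·99/0.03872 ≈ 265.13, so AQI = 265.
Shanghai: 0.22745 ∈ [0.22034, 0.25307] ↔ index [301, 400].
301 + (0.22745−0.22034)·(400−301)/(0.25307−0.22034) = 301 + 0.00711·99/0.03273 ≈ 322.51, so AQI = 323.
AQIs: Santiago=231, Houston=194, Delhi=170, São Paulo=265, Shanghai=323. Sum = 231 + 194 + 170 + 265 + 323 = 1183.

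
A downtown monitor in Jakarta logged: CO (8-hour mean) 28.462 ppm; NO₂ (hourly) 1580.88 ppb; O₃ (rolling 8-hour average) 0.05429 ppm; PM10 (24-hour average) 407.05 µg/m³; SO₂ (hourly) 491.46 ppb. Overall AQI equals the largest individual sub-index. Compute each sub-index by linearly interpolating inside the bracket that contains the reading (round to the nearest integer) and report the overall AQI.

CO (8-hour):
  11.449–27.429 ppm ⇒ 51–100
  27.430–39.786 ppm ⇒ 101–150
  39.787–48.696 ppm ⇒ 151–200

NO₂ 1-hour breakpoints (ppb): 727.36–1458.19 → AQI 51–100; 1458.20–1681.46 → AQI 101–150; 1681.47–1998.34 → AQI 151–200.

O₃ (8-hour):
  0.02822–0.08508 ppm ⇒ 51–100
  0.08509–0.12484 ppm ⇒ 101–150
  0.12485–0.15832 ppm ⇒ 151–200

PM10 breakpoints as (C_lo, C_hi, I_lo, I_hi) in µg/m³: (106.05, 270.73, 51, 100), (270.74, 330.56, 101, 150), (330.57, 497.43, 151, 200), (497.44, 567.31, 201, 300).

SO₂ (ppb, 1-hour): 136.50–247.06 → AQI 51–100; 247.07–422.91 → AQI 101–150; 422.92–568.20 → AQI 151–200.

174

CO: 28.462 lies in 27.430–39.786, so I_lo=101, I_hi=150, C_lo=27.430, C_hi=39.786.
(150−101)/(39.786−27.430) × (28.462−27.430) + 101 = 49/12.356 × 1.032 + 101 ≈ 105.09 → 105.
NO₂: row 1458.20–1681.46 (AQI 101–150). (150−101)·(1580.88−1458.20)/(1681.46−1458.20) + 101 = 49·122.68/223.26 + 101 ≈ 127.93 → 128.
O₃: row 0.02822–0.08508 (AQI 51–100). (100−51)·(0.05429−0.02822)/(0.08508−0.02822) + 51 = 49·0.02607/0.05686 + 51 ≈ 73.47 → 73.
PM10: 407.05 lies in 330.57–497.43, so I_lo=151, I_hi=200, C_lo=330.57, C_hi=497.43.
(200−151)/(497.43−330.57) × (407.05−330.57) + 151 = 49/166.86 × 76.48 + 151 ≈ 173.46 → 173.
SO₂: 491.46 ∈ [422.92, 568.20] ↔ index [151, 200].
151 + (491.46−422.92)·(200−151)/(568.20−422.92) = 151 + 68.54·49/145.28 ≈ 174.12, so AQI = 174.
Sub-indices: CO→105, NO₂→128, O₃→73, PM10→173, SO₂→174. Overall AQI = max = 174; dominant pollutant is SO₂.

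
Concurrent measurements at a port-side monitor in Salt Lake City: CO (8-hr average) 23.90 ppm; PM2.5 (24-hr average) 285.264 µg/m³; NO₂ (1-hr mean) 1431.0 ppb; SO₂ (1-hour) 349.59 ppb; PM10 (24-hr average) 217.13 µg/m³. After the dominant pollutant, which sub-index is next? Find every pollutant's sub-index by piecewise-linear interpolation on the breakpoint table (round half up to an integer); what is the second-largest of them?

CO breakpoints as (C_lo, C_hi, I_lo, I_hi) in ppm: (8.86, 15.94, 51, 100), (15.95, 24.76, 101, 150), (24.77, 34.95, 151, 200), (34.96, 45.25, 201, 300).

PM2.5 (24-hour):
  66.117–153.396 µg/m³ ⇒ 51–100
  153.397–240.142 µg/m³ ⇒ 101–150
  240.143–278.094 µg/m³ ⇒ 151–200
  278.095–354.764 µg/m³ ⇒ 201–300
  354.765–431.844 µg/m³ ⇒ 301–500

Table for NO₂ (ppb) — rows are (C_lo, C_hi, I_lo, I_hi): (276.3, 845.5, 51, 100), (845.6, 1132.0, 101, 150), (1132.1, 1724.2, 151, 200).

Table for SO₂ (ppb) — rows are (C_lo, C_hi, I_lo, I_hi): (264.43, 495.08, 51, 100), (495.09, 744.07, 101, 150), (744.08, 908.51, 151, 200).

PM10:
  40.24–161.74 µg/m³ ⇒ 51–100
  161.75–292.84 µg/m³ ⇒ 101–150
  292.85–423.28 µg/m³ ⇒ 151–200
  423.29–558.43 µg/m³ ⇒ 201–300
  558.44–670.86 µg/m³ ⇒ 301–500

176

CO: row 15.95–24.76 (AQI 101–150). (150−101)·(23.90−15.95)/(24.76−15.95) + 101 = 49·7.95/8.81 + 101 ≈ 145.22 → 145.
PM2.5: row 278.095–354.764 (AQI 201–300). (300−201)·(285.264−278.095)/(354.764−278.095) + 201 = 99·7.169/76.669 + 201 ≈ 210.26 → 210.
NO₂: 1431.0 lies in 1132.1–1724.2, so I_lo=151, I_hi=200, C_lo=1132.1, C_hi=1724.2.
(200−151)/(1724.2−1132.1) × (1431.0−1132.1) + 151 = 49/592.1 × 298.9 + 151 ≈ 175.74 → 176.
SO₂: 349.59 ∈ [264.43, 495.08] ↔ index [51, 100].
51 + (349.59−264.43)·(100−51)/(495.08−264.43) = 51 + 85.16·49/230.65 ≈ 69.09, so AQI = 69.
PM10: row 161.75–292.84 (AQI 101–150). (150−101)·(217.13−161.75)/(292.84−161.75) + 101 = 49·55.38/131.09 + 101 ≈ 121.70 → 122.
Sub-indices: CO→145, PM2.5→210, NO₂→176, SO₂→69, PM10→122. Ranked high→low: 210, 176, 145, 122, 69. Second-highest sub-index = 176.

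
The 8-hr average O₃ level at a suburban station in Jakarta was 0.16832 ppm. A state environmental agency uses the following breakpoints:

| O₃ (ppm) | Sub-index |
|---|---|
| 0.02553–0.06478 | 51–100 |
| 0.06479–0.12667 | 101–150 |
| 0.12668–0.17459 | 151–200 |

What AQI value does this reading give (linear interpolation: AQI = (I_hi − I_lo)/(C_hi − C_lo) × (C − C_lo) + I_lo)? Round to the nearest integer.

194

O₃: row 0.12668–0.17459 (AQI 151–200). (200−151)·(0.16832−0.12668)/(0.17459−0.12668) + 151 = 49·0.04164/0.04791 + 151 ≈ 193.59 → 194.
AQI 194 falls in the Unhealthy category.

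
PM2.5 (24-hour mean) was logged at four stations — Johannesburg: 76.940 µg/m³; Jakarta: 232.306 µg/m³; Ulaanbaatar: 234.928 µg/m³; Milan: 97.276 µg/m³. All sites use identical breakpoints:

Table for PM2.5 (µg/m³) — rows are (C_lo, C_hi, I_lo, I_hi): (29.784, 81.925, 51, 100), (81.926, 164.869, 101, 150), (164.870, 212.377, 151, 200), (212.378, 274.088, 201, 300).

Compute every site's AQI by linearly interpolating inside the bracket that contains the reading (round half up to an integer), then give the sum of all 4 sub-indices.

Johannesburg: 76.940 ∈ [29.784, 81.925] ↔ index [51, 100].
51 + (76.940−29.784)·(100−51)/(81.925−29.784) = 51 + 47.156·49/52.141 ≈ 95.32, so AQI = 95.
Jakarta 232.306: bracket 212.378–274.088 → index 201–300; slope 99/61.710, offset 19.928.
AQI = 201 + 99/61.710·19.928 ≈ 232.97 ⇒ 233.
Ulaanbaatar: 234.928 ∈ [212.378, 274.088] ↔ index [201, 300].
201 + (234.928−212.378)·(300−201)/(274.088−212.378) = 201 + 22.550·99/61.710 ≈ 237.18, so AQI = 237.
Milan: 97.276 ∈ [81.926, 164.869] ↔ index [101, 150].
101 + (97.276−81.926)·(150−101)/(164.869−81.926) = 101 + 15.350·49/82.943 ≈ 110.07, so AQI = 110.
AQIs: Johannesburg=95, Jakarta=233, Ulaanbaatar=237, Milan=110. Sum = 95 + 233 + 237 + 110 = 675.

675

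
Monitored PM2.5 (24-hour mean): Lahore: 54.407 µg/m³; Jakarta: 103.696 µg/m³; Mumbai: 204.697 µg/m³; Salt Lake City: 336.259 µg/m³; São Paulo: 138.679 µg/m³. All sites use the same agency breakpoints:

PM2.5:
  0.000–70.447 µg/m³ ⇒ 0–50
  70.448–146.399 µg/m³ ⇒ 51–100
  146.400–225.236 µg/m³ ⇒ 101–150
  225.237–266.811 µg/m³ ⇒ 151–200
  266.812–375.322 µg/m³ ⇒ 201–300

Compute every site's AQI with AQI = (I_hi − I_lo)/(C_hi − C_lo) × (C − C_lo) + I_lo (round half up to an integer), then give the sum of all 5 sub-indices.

Lahore: 54.407 lies in 0.000–70.447, so I_lo=0, I_hi=50, C_lo=0.000, C_hi=70.447.
(50−0)/(70.447−0.000) × (54.407−0.000) + 0 = 50/70.447 × 54.407 + 0 ≈ 38.62 → 39.
Jakarta 103.696: bracket 70.448–146.399 → index 51–100; slope 49/75.951, offset 33.248.
AQI = 51 + 49/75.951·33.248 ≈ 72.45 ⇒ 72.
Mumbai: 204.697 lies in 146.400–225.236, so I_lo=101, I_hi=150, C_lo=146.400, C_hi=225.236.
(150−101)/(225.236−146.400) × (204.697−146.400) + 101 = 49/78.836 × 58.297 + 101 ≈ 137.23 → 137.
Salt Lake City: row 266.812–375.322 (AQI 201–300). (300−201)·(336.259−266.812)/(375.322−266.812) + 201 = 99·69.447/108.510 + 201 ≈ 264.36 → 264.
São Paulo: 138.679 ∈ [70.448, 146.399] ↔ index [51, 100].
51 + (138.679−70.448)·(100−51)/(146.399−70.448) = 51 + 68.231·49/75.951 ≈ 95.02, so AQI = 95.
AQIs: Lahore=39, Jakarta=72, Mumbai=137, Salt Lake City=264, São Paulo=95. Sum = 39 + 72 + 137 + 264 + 95 = 607.

607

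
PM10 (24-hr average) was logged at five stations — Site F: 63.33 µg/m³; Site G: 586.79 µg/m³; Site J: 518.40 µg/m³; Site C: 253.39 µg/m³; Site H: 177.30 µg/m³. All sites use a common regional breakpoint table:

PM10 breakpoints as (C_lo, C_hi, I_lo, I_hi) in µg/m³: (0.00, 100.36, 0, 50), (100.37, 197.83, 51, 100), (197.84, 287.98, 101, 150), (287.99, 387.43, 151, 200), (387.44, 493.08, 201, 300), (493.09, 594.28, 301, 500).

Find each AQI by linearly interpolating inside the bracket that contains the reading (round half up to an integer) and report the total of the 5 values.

Site F 63.33: bracket 0.00–100.36 → index 0–50; slope 50/100.36, offset 63.33.
AQI = 0 + 50/100.36·63.33 ≈ 31.55 ⇒ 32.
Site G: 586.79 ∈ [493.09, 594.28] ↔ index [301, 500].
301 + (586.79−493.09)·(500−301)/(594.28−493.09) = 301 + 93.70·199/101.19 ≈ 485.27, so AQI = 485.
Site J 518.40: bracket 493.09–594.28 → index 301–500; slope 199/101.19, offset 25.31.
AQI = 301 + 199/101.19·25.31 ≈ 350.77 ⇒ 351.
Site C: 253.39 ∈ [197.84, 287.98] ↔ index [101, 150].
101 + (253.39−197.84)·(150−101)/(287.98−197.84) = 101 + 55.55·49/90.14 ≈ 131.20, so AQI = 131.
Site H: 177.30 ∈ [100.37, 197.83] ↔ index [51, 100].
51 + (177.30−100.37)·(100−51)/(197.83−100.37) = 51 + 76.93·49/97.46 ≈ 89.68, so AQI = 90.
AQIs: Site F=32, Site G=485, Site J=351, Site C=131, Site H=90. Sum = 32 + 485 + 351 + 131 + 90 = 1089.

1089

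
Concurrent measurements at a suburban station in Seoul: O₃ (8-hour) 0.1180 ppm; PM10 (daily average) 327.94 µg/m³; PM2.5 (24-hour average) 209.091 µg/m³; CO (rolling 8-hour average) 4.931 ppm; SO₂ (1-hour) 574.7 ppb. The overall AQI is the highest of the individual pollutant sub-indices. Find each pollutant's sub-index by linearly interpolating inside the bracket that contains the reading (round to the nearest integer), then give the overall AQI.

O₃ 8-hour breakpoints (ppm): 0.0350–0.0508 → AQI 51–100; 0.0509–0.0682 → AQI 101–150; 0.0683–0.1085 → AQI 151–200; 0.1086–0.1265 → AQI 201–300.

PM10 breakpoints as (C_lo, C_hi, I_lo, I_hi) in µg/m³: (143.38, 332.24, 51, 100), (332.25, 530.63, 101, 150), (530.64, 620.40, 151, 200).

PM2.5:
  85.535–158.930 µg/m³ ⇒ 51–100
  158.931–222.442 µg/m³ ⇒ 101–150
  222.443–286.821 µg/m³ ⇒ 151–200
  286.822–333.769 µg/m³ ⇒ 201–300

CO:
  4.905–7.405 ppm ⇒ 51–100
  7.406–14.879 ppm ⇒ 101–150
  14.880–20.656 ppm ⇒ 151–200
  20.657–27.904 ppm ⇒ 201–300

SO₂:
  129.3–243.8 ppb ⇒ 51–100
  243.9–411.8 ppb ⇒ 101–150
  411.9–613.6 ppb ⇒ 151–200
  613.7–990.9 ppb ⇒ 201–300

253

O₃ 0.1180: bracket 0.1086–0.1265 → index 201–300; slope 99/0.0179, offset 0.0094.
AQI = 201 + 99/0.0179·0.0094 ≈ 252.99 ⇒ 253.
PM10 327.94: bracket 143.38–332.24 → index 51–100; slope 49/188.86, offset 184.56.
AQI = 51 + 49/188.86·184.56 ≈ 98.88 ⇒ 99.
PM2.5: 209.091 lies in 158.931–222.442, so I_lo=101, I_hi=150, C_lo=158.931, C_hi=222.442.
(150−101)/(222.442−158.931) × (209.091−158.931) + 101 = 49/63.511 × 50.160 + 101 ≈ 139.70 → 140.
CO: 4.931 lies in 4.905–7.405, so I_lo=51, I_hi=100, C_lo=4.905, C_hi=7.405.
(100−51)/(7.405−4.905) × (4.931−4.905) + 51 = 49/2.500 × 0.026 + 51 ≈ 51.51 → 52.
SO₂: 574.7 ∈ [411.9, 613.6] ↔ index [151, 200].
151 + (574.7−411.9)·(200−151)/(613.6−411.9) = 151 + 162.8·49/201.7 ≈ 190.55, so AQI = 191.
Sub-indices: O₃→253, PM10→99, PM2.5→140, CO→52, SO₂→191. Overall AQI = max = 253; dominant pollutant is O₃.
AQI 253: Very Unhealthy.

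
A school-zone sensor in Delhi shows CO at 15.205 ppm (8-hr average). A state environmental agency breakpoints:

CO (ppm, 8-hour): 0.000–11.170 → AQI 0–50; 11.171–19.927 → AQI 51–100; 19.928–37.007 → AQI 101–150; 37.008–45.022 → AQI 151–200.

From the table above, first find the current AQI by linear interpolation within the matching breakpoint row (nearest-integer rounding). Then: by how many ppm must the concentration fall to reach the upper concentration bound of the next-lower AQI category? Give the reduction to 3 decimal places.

CO 15.205: bracket 11.171–19.927 → index 51–100; slope 49/8.756, offset 4.034.
AQI = 51 + 49/8.756·4.034 ≈ 73.57 ⇒ 74.
Current AQI 74 is in the Moderate range (51–100). The next-lower category tops out at AQI 50, whose upper concentration bound is 11.170 ppm.
Reduction needed = 15.205 − 11.170 = 4.035 ppm.

4.035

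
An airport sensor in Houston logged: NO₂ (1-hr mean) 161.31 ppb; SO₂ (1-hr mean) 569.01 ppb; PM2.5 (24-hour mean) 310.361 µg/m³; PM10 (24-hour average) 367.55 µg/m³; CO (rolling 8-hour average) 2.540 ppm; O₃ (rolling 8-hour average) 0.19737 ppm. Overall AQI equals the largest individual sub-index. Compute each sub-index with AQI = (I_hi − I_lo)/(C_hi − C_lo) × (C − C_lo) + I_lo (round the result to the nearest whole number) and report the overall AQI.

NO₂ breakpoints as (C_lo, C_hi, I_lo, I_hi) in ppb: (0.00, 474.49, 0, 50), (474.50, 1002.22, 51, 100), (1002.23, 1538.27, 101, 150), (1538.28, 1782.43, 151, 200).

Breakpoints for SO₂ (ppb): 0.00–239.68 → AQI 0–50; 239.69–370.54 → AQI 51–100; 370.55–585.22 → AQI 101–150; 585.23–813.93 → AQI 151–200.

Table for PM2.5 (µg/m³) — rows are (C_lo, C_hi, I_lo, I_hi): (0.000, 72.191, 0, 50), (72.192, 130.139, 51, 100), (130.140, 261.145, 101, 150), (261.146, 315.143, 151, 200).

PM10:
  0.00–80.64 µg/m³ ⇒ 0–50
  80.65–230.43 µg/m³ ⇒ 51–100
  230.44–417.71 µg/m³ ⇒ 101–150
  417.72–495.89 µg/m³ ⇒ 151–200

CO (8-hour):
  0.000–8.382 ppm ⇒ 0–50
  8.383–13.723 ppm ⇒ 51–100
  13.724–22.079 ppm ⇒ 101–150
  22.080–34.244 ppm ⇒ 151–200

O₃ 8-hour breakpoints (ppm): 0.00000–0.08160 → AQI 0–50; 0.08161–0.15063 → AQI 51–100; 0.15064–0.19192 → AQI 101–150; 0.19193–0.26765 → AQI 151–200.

NO₂: 161.31 lies in 0.00–474.49, so I_lo=0, I_hi=50, C_lo=0.00, C_hi=474.49.
(50−0)/(474.49−0.00) × (161.31−0.00) + 0 = 50/474.49 × 161.31 + 0 ≈ 17.00 → 17.
SO₂: 569.01 lies in 370.55–585.22, so I_lo=101, I_hi=150, C_lo=370.55, C_hi=585.22.
(150−101)/(585.22−370.55) × (569.01−370.55) + 101 = 49/214.67 × 198.46 + 101 ≈ 146.30 → 146.
PM2.5: 310.361 ∈ [261.146, 315.143] ↔ index [151, 200].
151 + (310.361−261.146)·(200−151)/(315.143−261.146) = 151 + 49.215·49/53.997 ≈ 195.66, so AQI = 196.
PM10: 367.55 ∈ [230.44, 417.71] ↔ index [101, 150].
101 + (367.55−230.44)·(150−101)/(417.71−230.44) = 101 + 137.11·49/187.27 ≈ 136.88, so AQI = 137.
CO 2.540: bracket 0.000–8.382 → index 0–50; slope 50/8.382, offset 2.540.
AQI = 0 + 50/8.382·2.540 ≈ 15.15 ⇒ 15.
O₃: 0.19737 lies in 0.19193–0.26765, so I_lo=151, I_hi=200, C_lo=0.19193, C_hi=0.26765.
(200−151)/(0.26765−0.19193) × (0.19737−0.19193) + 151 = 49/0.07572 × 0.00544 + 151 ≈ 154.52 → 155.
Sub-indices: NO₂→17, SO₂→146, PM2.5→196, PM10→137, CO→15, O₃→155. Overall AQI = max = 196; dominant pollutant is PM2.5.
AQI 196: Unhealthy.

196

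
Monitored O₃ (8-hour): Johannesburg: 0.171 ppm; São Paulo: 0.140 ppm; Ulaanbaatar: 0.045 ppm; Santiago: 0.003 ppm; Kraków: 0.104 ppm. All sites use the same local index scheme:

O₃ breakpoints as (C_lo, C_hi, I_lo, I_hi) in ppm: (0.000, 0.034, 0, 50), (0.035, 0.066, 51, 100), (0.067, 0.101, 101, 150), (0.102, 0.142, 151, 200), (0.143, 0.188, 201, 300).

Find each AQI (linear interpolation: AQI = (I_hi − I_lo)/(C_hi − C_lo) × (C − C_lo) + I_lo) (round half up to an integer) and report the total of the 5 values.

Johannesburg: row 0.143–0.188 (AQI 201–300). (300−201)·(0.171−0.143)/(0.188−0.143) + 201 = 99·0.028/0.045 + 201 ≈ 262.60 → 263.
São Paulo: row 0.102–0.142 (AQI 151–200). (200−151)·(0.140−0.102)/(0.142−0.102) + 151 = 49·0.038/0.040 + 151 ≈ 197.55 → 198.
Ulaanbaatar 0.045: bracket 0.035–0.066 → index 51–100; slope 49/0.031, offset 0.010.
AQI = 51 + 49/0.031·0.010 ≈ 66.81 ⇒ 67.
Santiago: 0.003 ∈ [0.000, 0.034] ↔ index [0, 50].
0 + (0.003−0.000)·(50−0)/(0.034−0.000) = 0 + 0.003·50/0.034 ≈ 4.41, so AQI = 4.
Kraków 0.104: bracket 0.102–0.142 → index 151–200; slope 49/0.040, offset 0.002.
AQI = 151 + 49/0.040·0.002 ≈ 153.45 ⇒ 153.
AQIs: Johannesburg=263, São Paulo=198, Ulaanbaatar=67, Santiago=4, Kraków=153. Sum = 263 + 198 + 67 + 4 + 153 = 685.

685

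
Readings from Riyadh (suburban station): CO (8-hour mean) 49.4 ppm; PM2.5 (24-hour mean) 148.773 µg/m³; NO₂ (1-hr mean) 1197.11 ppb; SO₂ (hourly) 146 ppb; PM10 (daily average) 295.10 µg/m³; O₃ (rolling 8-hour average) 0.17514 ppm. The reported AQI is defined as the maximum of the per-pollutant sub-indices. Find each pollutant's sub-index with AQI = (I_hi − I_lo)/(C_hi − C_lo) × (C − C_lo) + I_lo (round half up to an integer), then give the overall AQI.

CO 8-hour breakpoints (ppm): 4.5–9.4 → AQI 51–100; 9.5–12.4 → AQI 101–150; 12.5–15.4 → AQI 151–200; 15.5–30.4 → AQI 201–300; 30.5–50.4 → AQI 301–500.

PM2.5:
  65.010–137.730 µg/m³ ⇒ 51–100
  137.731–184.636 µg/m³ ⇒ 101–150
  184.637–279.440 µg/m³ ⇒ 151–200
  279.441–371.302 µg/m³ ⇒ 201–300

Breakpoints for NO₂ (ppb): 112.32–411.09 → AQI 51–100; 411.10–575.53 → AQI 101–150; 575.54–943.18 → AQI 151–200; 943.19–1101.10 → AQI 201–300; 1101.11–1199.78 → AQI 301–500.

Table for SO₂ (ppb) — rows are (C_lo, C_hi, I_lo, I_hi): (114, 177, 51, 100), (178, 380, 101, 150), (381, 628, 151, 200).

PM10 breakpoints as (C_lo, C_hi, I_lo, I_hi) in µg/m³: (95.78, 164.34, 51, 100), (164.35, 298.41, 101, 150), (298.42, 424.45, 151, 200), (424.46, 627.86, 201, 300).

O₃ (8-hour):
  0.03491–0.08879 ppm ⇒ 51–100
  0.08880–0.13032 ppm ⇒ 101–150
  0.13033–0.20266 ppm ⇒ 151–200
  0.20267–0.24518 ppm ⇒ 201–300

CO: 49.4 lies in 30.5–50.4, so I_lo=301, I_hi=500, C_lo=30.5, C_hi=50.4.
(500−301)/(50.4−30.5) × (49.4−30.5) + 301 = 199/19.9 × 18.9 + 301 ≈ 490.00 → 490.
PM2.5 148.773: bracket 137.731–184.636 → index 101–150; slope 49/46.905, offset 11.042.
AQI = 101 + 49/46.905·11.042 ≈ 112.54 ⇒ 113.
NO₂: row 1101.11–1199.78 (AQI 301–500). (500−301)·(1197.11−1101.11)/(1199.78−1101.11) + 301 = 199·96.00/98.67 + 301 ≈ 494.62 → 495.
SO₂: 146 ∈ [114, 177] ↔ index [51, 100].
51 + (146−114)·(100−51)/(177−114) = 51 + 32·49/63 ≈ 75.89, so AQI = 76.
PM10: row 164.35–298.41 (AQI 101–150). (150−101)·(295.10−164.35)/(298.41−164.35) + 101 = 49·130.75/134.06 + 101 ≈ 148.79 → 149.
O₃ 0.17514: bracket 0.13033–0.20266 → index 151–200; slope 49/0.07233, offset 0.04481.
AQI = 151 + 49/0.07233·0.04481 ≈ 181.36 ⇒ 181.
Sub-indices: CO→490, PM2.5→113, NO₂→495, SO₂→76, PM10→149, O₃→181. Overall AQI = max = 495; dominant pollutant is NO₂.

495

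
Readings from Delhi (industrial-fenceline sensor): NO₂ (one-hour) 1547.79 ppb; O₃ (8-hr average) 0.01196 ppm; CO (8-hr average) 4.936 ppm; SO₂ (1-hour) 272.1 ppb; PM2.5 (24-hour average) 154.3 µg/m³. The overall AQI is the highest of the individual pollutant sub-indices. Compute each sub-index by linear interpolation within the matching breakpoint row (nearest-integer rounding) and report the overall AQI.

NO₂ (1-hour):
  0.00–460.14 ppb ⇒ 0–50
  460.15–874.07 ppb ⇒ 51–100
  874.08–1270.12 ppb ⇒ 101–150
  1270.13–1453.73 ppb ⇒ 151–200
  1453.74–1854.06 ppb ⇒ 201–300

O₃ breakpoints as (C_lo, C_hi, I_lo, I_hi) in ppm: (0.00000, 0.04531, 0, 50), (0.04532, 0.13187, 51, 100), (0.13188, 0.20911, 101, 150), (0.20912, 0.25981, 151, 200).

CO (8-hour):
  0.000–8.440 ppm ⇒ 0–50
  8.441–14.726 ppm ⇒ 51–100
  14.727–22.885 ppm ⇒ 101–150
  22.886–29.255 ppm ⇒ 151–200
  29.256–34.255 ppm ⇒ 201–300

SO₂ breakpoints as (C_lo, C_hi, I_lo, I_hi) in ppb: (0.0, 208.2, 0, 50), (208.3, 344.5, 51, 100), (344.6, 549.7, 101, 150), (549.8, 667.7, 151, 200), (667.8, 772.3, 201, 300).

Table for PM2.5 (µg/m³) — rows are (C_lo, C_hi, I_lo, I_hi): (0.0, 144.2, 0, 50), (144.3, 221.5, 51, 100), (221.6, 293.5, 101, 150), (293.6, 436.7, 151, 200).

NO₂: 1547.79 lies in 1453.74–1854.06, so I_lo=201, I_hi=300, C_lo=1453.74, C_hi=1854.06.
(300−201)/(1854.06−1453.74) × (1547.79−1453.74) + 201 = 99/400.32 × 94.05 + 201 ≈ 224.26 → 224.
O₃ 0.01196: bracket 0.00000–0.04531 → index 0–50; slope 50/0.04531, offset 0.01196.
AQI = 0 + 50/0.04531·0.01196 ≈ 13.20 ⇒ 13.
CO: 4.936 ∈ [0.000, 8.440] ↔ index [0, 50].
0 + (4.936−0.000)·(50−0)/(8.440−0.000) = 0 + 4.936·50/8.440 ≈ 29.24, so AQI = 29.
SO₂: 272.1 lies in 208.3–344.5, so I_lo=51, I_hi=100, C_lo=208.3, C_hi=344.5.
(100−51)/(344.5−208.3) × (272.1−208.3) + 51 = 49/136.2 × 63.8 + 51 ≈ 73.95 → 74.
PM2.5 154.3: bracket 144.3–221.5 → index 51–100; slope 49/77.2, offset 10.0.
AQI = 51 + 49/77.2·10.0 ≈ 57.35 ⇒ 57.
Sub-indices: NO₂→224, O₃→13, CO→29, SO₂→74, PM2.5→57. Overall AQI = max = 224; dominant pollutant is NO₂.
AQI 224: Very Unhealthy.

224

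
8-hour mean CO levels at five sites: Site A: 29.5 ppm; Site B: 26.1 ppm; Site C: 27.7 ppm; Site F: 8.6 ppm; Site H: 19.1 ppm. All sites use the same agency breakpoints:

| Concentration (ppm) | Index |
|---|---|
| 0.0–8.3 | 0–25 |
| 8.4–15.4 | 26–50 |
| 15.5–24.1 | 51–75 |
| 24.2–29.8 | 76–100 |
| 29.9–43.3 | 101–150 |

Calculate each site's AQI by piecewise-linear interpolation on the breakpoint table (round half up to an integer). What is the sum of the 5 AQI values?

362

Site A 29.5: bracket 24.2–29.8 → index 76–100; slope 24/5.6, offset 5.3.
AQI = 76 + 24/5.6·5.3 ≈ 98.71 ⇒ 99.
Site B: 26.1 lies in 24.2–29.8, so I_lo=76, I_hi=100, C_lo=24.2, C_hi=29.8.
(100−76)/(29.8−24.2) × (26.1−24.2) + 76 = 24/5.6 × 1.9 + 76 ≈ 84.14 → 84.
Site C: 27.7 lies in 24.2–29.8, so I_lo=76, I_hi=100, C_lo=24.2, C_hi=29.8.
(100−76)/(29.8−24.2) × (27.7−24.2) + 76 = 24/5.6 × 3.5 + 76 ≈ 91.00 → 91.
Site F: 8.6 ∈ [8.4, 15.4] ↔ index [26, 50].
26 + (8.6−8.4)·(50−26)/(15.4−8.4) = 26 + 0.2·24/7.0 ≈ 26.69, so AQI = 27.
Site H 19.1: bracket 15.5–24.1 → index 51–75; slope 24/8.6, offset 3.6.
AQI = 51 + 24/8.6·3.6 ≈ 61.05 ⇒ 61.
AQIs: Site A=99, Site B=84, Site C=91, Site F=27, Site H=61. Sum = 99 + 84 + 91 + 27 + 61 = 362.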